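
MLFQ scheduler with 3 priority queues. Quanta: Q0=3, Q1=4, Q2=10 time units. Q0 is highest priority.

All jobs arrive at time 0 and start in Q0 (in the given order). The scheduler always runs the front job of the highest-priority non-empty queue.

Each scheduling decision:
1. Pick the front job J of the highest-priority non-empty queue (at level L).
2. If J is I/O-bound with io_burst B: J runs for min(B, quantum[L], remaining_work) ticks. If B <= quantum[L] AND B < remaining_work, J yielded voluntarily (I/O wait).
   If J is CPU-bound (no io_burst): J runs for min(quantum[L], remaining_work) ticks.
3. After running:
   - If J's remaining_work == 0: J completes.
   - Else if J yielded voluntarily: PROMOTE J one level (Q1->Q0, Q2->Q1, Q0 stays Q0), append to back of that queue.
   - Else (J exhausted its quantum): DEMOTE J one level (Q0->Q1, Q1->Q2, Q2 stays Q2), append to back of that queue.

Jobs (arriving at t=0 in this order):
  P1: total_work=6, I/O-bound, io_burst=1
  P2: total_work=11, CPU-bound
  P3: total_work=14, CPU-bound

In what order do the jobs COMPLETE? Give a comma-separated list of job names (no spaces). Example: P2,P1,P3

Answer: P1,P2,P3

Derivation:
t=0-1: P1@Q0 runs 1, rem=5, I/O yield, promote→Q0. Q0=[P2,P3,P1] Q1=[] Q2=[]
t=1-4: P2@Q0 runs 3, rem=8, quantum used, demote→Q1. Q0=[P3,P1] Q1=[P2] Q2=[]
t=4-7: P3@Q0 runs 3, rem=11, quantum used, demote→Q1. Q0=[P1] Q1=[P2,P3] Q2=[]
t=7-8: P1@Q0 runs 1, rem=4, I/O yield, promote→Q0. Q0=[P1] Q1=[P2,P3] Q2=[]
t=8-9: P1@Q0 runs 1, rem=3, I/O yield, promote→Q0. Q0=[P1] Q1=[P2,P3] Q2=[]
t=9-10: P1@Q0 runs 1, rem=2, I/O yield, promote→Q0. Q0=[P1] Q1=[P2,P3] Q2=[]
t=10-11: P1@Q0 runs 1, rem=1, I/O yield, promote→Q0. Q0=[P1] Q1=[P2,P3] Q2=[]
t=11-12: P1@Q0 runs 1, rem=0, completes. Q0=[] Q1=[P2,P3] Q2=[]
t=12-16: P2@Q1 runs 4, rem=4, quantum used, demote→Q2. Q0=[] Q1=[P3] Q2=[P2]
t=16-20: P3@Q1 runs 4, rem=7, quantum used, demote→Q2. Q0=[] Q1=[] Q2=[P2,P3]
t=20-24: P2@Q2 runs 4, rem=0, completes. Q0=[] Q1=[] Q2=[P3]
t=24-31: P3@Q2 runs 7, rem=0, completes. Q0=[] Q1=[] Q2=[]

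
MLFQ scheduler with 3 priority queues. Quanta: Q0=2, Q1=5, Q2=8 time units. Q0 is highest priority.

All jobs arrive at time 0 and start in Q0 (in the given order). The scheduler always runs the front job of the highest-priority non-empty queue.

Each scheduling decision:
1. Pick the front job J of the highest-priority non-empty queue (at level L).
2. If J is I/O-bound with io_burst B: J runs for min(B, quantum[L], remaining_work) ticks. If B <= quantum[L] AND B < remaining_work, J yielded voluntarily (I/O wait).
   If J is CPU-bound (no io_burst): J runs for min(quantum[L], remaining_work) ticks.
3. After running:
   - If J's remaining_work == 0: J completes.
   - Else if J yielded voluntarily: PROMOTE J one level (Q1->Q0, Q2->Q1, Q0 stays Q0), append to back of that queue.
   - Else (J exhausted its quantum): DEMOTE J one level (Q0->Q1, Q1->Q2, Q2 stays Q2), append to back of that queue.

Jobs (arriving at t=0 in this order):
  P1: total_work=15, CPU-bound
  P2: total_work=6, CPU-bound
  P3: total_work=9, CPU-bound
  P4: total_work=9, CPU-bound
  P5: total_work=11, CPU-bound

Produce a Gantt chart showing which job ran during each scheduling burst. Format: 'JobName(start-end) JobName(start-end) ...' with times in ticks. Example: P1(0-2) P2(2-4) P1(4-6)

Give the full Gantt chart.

Answer: P1(0-2) P2(2-4) P3(4-6) P4(6-8) P5(8-10) P1(10-15) P2(15-19) P3(19-24) P4(24-29) P5(29-34) P1(34-42) P3(42-44) P4(44-46) P5(46-50)

Derivation:
t=0-2: P1@Q0 runs 2, rem=13, quantum used, demote→Q1. Q0=[P2,P3,P4,P5] Q1=[P1] Q2=[]
t=2-4: P2@Q0 runs 2, rem=4, quantum used, demote→Q1. Q0=[P3,P4,P5] Q1=[P1,P2] Q2=[]
t=4-6: P3@Q0 runs 2, rem=7, quantum used, demote→Q1. Q0=[P4,P5] Q1=[P1,P2,P3] Q2=[]
t=6-8: P4@Q0 runs 2, rem=7, quantum used, demote→Q1. Q0=[P5] Q1=[P1,P2,P3,P4] Q2=[]
t=8-10: P5@Q0 runs 2, rem=9, quantum used, demote→Q1. Q0=[] Q1=[P1,P2,P3,P4,P5] Q2=[]
t=10-15: P1@Q1 runs 5, rem=8, quantum used, demote→Q2. Q0=[] Q1=[P2,P3,P4,P5] Q2=[P1]
t=15-19: P2@Q1 runs 4, rem=0, completes. Q0=[] Q1=[P3,P4,P5] Q2=[P1]
t=19-24: P3@Q1 runs 5, rem=2, quantum used, demote→Q2. Q0=[] Q1=[P4,P5] Q2=[P1,P3]
t=24-29: P4@Q1 runs 5, rem=2, quantum used, demote→Q2. Q0=[] Q1=[P5] Q2=[P1,P3,P4]
t=29-34: P5@Q1 runs 5, rem=4, quantum used, demote→Q2. Q0=[] Q1=[] Q2=[P1,P3,P4,P5]
t=34-42: P1@Q2 runs 8, rem=0, completes. Q0=[] Q1=[] Q2=[P3,P4,P5]
t=42-44: P3@Q2 runs 2, rem=0, completes. Q0=[] Q1=[] Q2=[P4,P5]
t=44-46: P4@Q2 runs 2, rem=0, completes. Q0=[] Q1=[] Q2=[P5]
t=46-50: P5@Q2 runs 4, rem=0, completes. Q0=[] Q1=[] Q2=[]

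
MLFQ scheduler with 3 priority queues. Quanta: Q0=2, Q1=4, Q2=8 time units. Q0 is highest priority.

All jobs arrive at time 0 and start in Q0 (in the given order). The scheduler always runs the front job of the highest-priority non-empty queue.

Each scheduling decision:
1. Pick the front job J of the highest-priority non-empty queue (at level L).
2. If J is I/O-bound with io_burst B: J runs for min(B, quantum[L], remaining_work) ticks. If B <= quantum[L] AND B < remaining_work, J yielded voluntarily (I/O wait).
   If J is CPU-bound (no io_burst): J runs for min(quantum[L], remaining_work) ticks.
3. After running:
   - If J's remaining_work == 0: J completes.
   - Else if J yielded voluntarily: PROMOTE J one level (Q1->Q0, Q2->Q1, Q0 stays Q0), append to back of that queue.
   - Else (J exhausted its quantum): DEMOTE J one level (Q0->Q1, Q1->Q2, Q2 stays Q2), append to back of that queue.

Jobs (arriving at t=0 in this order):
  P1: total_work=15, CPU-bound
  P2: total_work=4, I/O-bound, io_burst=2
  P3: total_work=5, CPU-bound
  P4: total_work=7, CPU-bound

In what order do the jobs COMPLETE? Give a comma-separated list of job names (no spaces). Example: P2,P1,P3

t=0-2: P1@Q0 runs 2, rem=13, quantum used, demote→Q1. Q0=[P2,P3,P4] Q1=[P1] Q2=[]
t=2-4: P2@Q0 runs 2, rem=2, I/O yield, promote→Q0. Q0=[P3,P4,P2] Q1=[P1] Q2=[]
t=4-6: P3@Q0 runs 2, rem=3, quantum used, demote→Q1. Q0=[P4,P2] Q1=[P1,P3] Q2=[]
t=6-8: P4@Q0 runs 2, rem=5, quantum used, demote→Q1. Q0=[P2] Q1=[P1,P3,P4] Q2=[]
t=8-10: P2@Q0 runs 2, rem=0, completes. Q0=[] Q1=[P1,P3,P4] Q2=[]
t=10-14: P1@Q1 runs 4, rem=9, quantum used, demote→Q2. Q0=[] Q1=[P3,P4] Q2=[P1]
t=14-17: P3@Q1 runs 3, rem=0, completes. Q0=[] Q1=[P4] Q2=[P1]
t=17-21: P4@Q1 runs 4, rem=1, quantum used, demote→Q2. Q0=[] Q1=[] Q2=[P1,P4]
t=21-29: P1@Q2 runs 8, rem=1, quantum used, demote→Q2. Q0=[] Q1=[] Q2=[P4,P1]
t=29-30: P4@Q2 runs 1, rem=0, completes. Q0=[] Q1=[] Q2=[P1]
t=30-31: P1@Q2 runs 1, rem=0, completes. Q0=[] Q1=[] Q2=[]

Answer: P2,P3,P4,P1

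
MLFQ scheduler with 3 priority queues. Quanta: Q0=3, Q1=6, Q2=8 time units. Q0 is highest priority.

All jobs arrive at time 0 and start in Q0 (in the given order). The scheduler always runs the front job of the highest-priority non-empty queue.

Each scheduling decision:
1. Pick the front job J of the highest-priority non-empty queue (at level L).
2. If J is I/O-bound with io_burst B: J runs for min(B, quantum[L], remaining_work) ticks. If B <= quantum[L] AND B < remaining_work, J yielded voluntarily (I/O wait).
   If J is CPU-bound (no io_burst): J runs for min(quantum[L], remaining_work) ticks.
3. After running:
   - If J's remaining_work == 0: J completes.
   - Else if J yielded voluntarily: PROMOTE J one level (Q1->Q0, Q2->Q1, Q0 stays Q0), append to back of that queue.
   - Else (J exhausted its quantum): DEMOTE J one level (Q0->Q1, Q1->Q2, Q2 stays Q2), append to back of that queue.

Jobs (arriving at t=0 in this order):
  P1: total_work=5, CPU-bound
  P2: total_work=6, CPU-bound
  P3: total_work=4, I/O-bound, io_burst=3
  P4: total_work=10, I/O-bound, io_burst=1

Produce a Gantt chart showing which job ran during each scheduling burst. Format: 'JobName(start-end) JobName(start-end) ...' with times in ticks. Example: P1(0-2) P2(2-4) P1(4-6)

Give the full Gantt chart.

t=0-3: P1@Q0 runs 3, rem=2, quantum used, demote→Q1. Q0=[P2,P3,P4] Q1=[P1] Q2=[]
t=3-6: P2@Q0 runs 3, rem=3, quantum used, demote→Q1. Q0=[P3,P4] Q1=[P1,P2] Q2=[]
t=6-9: P3@Q0 runs 3, rem=1, I/O yield, promote→Q0. Q0=[P4,P3] Q1=[P1,P2] Q2=[]
t=9-10: P4@Q0 runs 1, rem=9, I/O yield, promote→Q0. Q0=[P3,P4] Q1=[P1,P2] Q2=[]
t=10-11: P3@Q0 runs 1, rem=0, completes. Q0=[P4] Q1=[P1,P2] Q2=[]
t=11-12: P4@Q0 runs 1, rem=8, I/O yield, promote→Q0. Q0=[P4] Q1=[P1,P2] Q2=[]
t=12-13: P4@Q0 runs 1, rem=7, I/O yield, promote→Q0. Q0=[P4] Q1=[P1,P2] Q2=[]
t=13-14: P4@Q0 runs 1, rem=6, I/O yield, promote→Q0. Q0=[P4] Q1=[P1,P2] Q2=[]
t=14-15: P4@Q0 runs 1, rem=5, I/O yield, promote→Q0. Q0=[P4] Q1=[P1,P2] Q2=[]
t=15-16: P4@Q0 runs 1, rem=4, I/O yield, promote→Q0. Q0=[P4] Q1=[P1,P2] Q2=[]
t=16-17: P4@Q0 runs 1, rem=3, I/O yield, promote→Q0. Q0=[P4] Q1=[P1,P2] Q2=[]
t=17-18: P4@Q0 runs 1, rem=2, I/O yield, promote→Q0. Q0=[P4] Q1=[P1,P2] Q2=[]
t=18-19: P4@Q0 runs 1, rem=1, I/O yield, promote→Q0. Q0=[P4] Q1=[P1,P2] Q2=[]
t=19-20: P4@Q0 runs 1, rem=0, completes. Q0=[] Q1=[P1,P2] Q2=[]
t=20-22: P1@Q1 runs 2, rem=0, completes. Q0=[] Q1=[P2] Q2=[]
t=22-25: P2@Q1 runs 3, rem=0, completes. Q0=[] Q1=[] Q2=[]

Answer: P1(0-3) P2(3-6) P3(6-9) P4(9-10) P3(10-11) P4(11-12) P4(12-13) P4(13-14) P4(14-15) P4(15-16) P4(16-17) P4(17-18) P4(18-19) P4(19-20) P1(20-22) P2(22-25)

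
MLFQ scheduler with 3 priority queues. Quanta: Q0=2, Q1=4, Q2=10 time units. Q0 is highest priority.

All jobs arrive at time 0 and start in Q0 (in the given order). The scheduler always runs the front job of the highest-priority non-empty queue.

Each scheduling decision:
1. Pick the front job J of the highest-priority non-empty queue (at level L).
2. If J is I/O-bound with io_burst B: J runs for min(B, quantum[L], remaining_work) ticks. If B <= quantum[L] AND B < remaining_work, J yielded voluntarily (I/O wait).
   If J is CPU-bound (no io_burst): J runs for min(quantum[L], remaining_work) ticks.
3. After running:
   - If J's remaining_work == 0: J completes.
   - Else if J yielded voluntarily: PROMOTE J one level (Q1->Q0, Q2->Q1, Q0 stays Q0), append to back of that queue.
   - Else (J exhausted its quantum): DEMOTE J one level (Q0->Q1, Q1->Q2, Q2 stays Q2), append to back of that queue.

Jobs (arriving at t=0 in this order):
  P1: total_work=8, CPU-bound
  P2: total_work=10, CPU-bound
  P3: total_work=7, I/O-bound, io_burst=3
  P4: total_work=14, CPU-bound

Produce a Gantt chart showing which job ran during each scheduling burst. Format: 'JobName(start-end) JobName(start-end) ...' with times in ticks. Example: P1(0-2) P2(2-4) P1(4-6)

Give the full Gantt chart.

Answer: P1(0-2) P2(2-4) P3(4-6) P4(6-8) P1(8-12) P2(12-16) P3(16-19) P3(19-21) P4(21-25) P1(25-27) P2(27-31) P4(31-39)

Derivation:
t=0-2: P1@Q0 runs 2, rem=6, quantum used, demote→Q1. Q0=[P2,P3,P4] Q1=[P1] Q2=[]
t=2-4: P2@Q0 runs 2, rem=8, quantum used, demote→Q1. Q0=[P3,P4] Q1=[P1,P2] Q2=[]
t=4-6: P3@Q0 runs 2, rem=5, quantum used, demote→Q1. Q0=[P4] Q1=[P1,P2,P3] Q2=[]
t=6-8: P4@Q0 runs 2, rem=12, quantum used, demote→Q1. Q0=[] Q1=[P1,P2,P3,P4] Q2=[]
t=8-12: P1@Q1 runs 4, rem=2, quantum used, demote→Q2. Q0=[] Q1=[P2,P3,P4] Q2=[P1]
t=12-16: P2@Q1 runs 4, rem=4, quantum used, demote→Q2. Q0=[] Q1=[P3,P4] Q2=[P1,P2]
t=16-19: P3@Q1 runs 3, rem=2, I/O yield, promote→Q0. Q0=[P3] Q1=[P4] Q2=[P1,P2]
t=19-21: P3@Q0 runs 2, rem=0, completes. Q0=[] Q1=[P4] Q2=[P1,P2]
t=21-25: P4@Q1 runs 4, rem=8, quantum used, demote→Q2. Q0=[] Q1=[] Q2=[P1,P2,P4]
t=25-27: P1@Q2 runs 2, rem=0, completes. Q0=[] Q1=[] Q2=[P2,P4]
t=27-31: P2@Q2 runs 4, rem=0, completes. Q0=[] Q1=[] Q2=[P4]
t=31-39: P4@Q2 runs 8, rem=0, completes. Q0=[] Q1=[] Q2=[]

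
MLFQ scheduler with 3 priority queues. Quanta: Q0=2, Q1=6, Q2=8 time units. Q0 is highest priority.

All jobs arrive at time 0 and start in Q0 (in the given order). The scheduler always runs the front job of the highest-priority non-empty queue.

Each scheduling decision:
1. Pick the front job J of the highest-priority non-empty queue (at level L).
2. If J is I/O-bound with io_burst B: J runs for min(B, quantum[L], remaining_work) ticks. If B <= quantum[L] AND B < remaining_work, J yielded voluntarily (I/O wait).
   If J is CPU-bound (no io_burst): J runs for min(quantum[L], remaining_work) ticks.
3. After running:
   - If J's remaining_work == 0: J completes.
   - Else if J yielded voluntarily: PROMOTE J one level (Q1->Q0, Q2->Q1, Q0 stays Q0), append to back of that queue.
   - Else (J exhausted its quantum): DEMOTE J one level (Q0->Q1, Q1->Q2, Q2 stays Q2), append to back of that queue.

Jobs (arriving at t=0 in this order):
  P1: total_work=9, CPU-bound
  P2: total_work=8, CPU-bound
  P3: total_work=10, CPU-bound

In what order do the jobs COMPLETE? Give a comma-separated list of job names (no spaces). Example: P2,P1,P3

t=0-2: P1@Q0 runs 2, rem=7, quantum used, demote→Q1. Q0=[P2,P3] Q1=[P1] Q2=[]
t=2-4: P2@Q0 runs 2, rem=6, quantum used, demote→Q1. Q0=[P3] Q1=[P1,P2] Q2=[]
t=4-6: P3@Q0 runs 2, rem=8, quantum used, demote→Q1. Q0=[] Q1=[P1,P2,P3] Q2=[]
t=6-12: P1@Q1 runs 6, rem=1, quantum used, demote→Q2. Q0=[] Q1=[P2,P3] Q2=[P1]
t=12-18: P2@Q1 runs 6, rem=0, completes. Q0=[] Q1=[P3] Q2=[P1]
t=18-24: P3@Q1 runs 6, rem=2, quantum used, demote→Q2. Q0=[] Q1=[] Q2=[P1,P3]
t=24-25: P1@Q2 runs 1, rem=0, completes. Q0=[] Q1=[] Q2=[P3]
t=25-27: P3@Q2 runs 2, rem=0, completes. Q0=[] Q1=[] Q2=[]

Answer: P2,P1,P3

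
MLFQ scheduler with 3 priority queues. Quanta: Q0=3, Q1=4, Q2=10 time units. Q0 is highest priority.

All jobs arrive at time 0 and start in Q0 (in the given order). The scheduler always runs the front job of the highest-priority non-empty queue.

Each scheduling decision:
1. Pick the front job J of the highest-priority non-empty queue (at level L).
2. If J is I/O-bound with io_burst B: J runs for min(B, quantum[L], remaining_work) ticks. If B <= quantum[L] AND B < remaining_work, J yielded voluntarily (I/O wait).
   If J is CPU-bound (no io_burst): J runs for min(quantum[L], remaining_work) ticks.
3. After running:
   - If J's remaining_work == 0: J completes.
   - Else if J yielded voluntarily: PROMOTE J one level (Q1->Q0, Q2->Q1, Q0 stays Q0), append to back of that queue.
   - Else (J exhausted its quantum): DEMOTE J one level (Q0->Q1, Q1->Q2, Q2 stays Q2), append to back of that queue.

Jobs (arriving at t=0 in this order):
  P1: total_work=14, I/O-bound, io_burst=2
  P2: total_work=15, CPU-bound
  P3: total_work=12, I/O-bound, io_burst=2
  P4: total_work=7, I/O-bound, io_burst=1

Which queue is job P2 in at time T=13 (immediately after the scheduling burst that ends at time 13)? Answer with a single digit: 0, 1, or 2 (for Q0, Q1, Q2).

Answer: 1

Derivation:
t=0-2: P1@Q0 runs 2, rem=12, I/O yield, promote→Q0. Q0=[P2,P3,P4,P1] Q1=[] Q2=[]
t=2-5: P2@Q0 runs 3, rem=12, quantum used, demote→Q1. Q0=[P3,P4,P1] Q1=[P2] Q2=[]
t=5-7: P3@Q0 runs 2, rem=10, I/O yield, promote→Q0. Q0=[P4,P1,P3] Q1=[P2] Q2=[]
t=7-8: P4@Q0 runs 1, rem=6, I/O yield, promote→Q0. Q0=[P1,P3,P4] Q1=[P2] Q2=[]
t=8-10: P1@Q0 runs 2, rem=10, I/O yield, promote→Q0. Q0=[P3,P4,P1] Q1=[P2] Q2=[]
t=10-12: P3@Q0 runs 2, rem=8, I/O yield, promote→Q0. Q0=[P4,P1,P3] Q1=[P2] Q2=[]
t=12-13: P4@Q0 runs 1, rem=5, I/O yield, promote→Q0. Q0=[P1,P3,P4] Q1=[P2] Q2=[]
t=13-15: P1@Q0 runs 2, rem=8, I/O yield, promote→Q0. Q0=[P3,P4,P1] Q1=[P2] Q2=[]
t=15-17: P3@Q0 runs 2, rem=6, I/O yield, promote→Q0. Q0=[P4,P1,P3] Q1=[P2] Q2=[]
t=17-18: P4@Q0 runs 1, rem=4, I/O yield, promote→Q0. Q0=[P1,P3,P4] Q1=[P2] Q2=[]
t=18-20: P1@Q0 runs 2, rem=6, I/O yield, promote→Q0. Q0=[P3,P4,P1] Q1=[P2] Q2=[]
t=20-22: P3@Q0 runs 2, rem=4, I/O yield, promote→Q0. Q0=[P4,P1,P3] Q1=[P2] Q2=[]
t=22-23: P4@Q0 runs 1, rem=3, I/O yield, promote→Q0. Q0=[P1,P3,P4] Q1=[P2] Q2=[]
t=23-25: P1@Q0 runs 2, rem=4, I/O yield, promote→Q0. Q0=[P3,P4,P1] Q1=[P2] Q2=[]
t=25-27: P3@Q0 runs 2, rem=2, I/O yield, promote→Q0. Q0=[P4,P1,P3] Q1=[P2] Q2=[]
t=27-28: P4@Q0 runs 1, rem=2, I/O yield, promote→Q0. Q0=[P1,P3,P4] Q1=[P2] Q2=[]
t=28-30: P1@Q0 runs 2, rem=2, I/O yield, promote→Q0. Q0=[P3,P4,P1] Q1=[P2] Q2=[]
t=30-32: P3@Q0 runs 2, rem=0, completes. Q0=[P4,P1] Q1=[P2] Q2=[]
t=32-33: P4@Q0 runs 1, rem=1, I/O yield, promote→Q0. Q0=[P1,P4] Q1=[P2] Q2=[]
t=33-35: P1@Q0 runs 2, rem=0, completes. Q0=[P4] Q1=[P2] Q2=[]
t=35-36: P4@Q0 runs 1, rem=0, completes. Q0=[] Q1=[P2] Q2=[]
t=36-40: P2@Q1 runs 4, rem=8, quantum used, demote→Q2. Q0=[] Q1=[] Q2=[P2]
t=40-48: P2@Q2 runs 8, rem=0, completes. Q0=[] Q1=[] Q2=[]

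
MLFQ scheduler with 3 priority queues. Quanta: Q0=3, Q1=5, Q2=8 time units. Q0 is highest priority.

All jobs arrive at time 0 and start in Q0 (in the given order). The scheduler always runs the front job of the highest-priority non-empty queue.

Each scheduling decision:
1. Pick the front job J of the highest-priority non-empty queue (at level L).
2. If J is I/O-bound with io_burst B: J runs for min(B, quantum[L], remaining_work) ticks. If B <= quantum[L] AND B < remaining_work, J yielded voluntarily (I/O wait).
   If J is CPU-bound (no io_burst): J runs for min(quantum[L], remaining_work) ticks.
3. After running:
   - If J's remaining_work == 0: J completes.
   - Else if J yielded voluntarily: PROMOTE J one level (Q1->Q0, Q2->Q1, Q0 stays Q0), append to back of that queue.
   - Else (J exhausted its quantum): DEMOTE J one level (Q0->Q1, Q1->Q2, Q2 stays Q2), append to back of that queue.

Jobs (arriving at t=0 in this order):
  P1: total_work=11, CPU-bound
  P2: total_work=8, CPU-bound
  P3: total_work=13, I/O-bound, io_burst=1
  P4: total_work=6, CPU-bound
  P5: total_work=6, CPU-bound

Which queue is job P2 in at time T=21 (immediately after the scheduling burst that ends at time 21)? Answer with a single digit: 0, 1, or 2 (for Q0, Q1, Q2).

Answer: 1

Derivation:
t=0-3: P1@Q0 runs 3, rem=8, quantum used, demote→Q1. Q0=[P2,P3,P4,P5] Q1=[P1] Q2=[]
t=3-6: P2@Q0 runs 3, rem=5, quantum used, demote→Q1. Q0=[P3,P4,P5] Q1=[P1,P2] Q2=[]
t=6-7: P3@Q0 runs 1, rem=12, I/O yield, promote→Q0. Q0=[P4,P5,P3] Q1=[P1,P2] Q2=[]
t=7-10: P4@Q0 runs 3, rem=3, quantum used, demote→Q1. Q0=[P5,P3] Q1=[P1,P2,P4] Q2=[]
t=10-13: P5@Q0 runs 3, rem=3, quantum used, demote→Q1. Q0=[P3] Q1=[P1,P2,P4,P5] Q2=[]
t=13-14: P3@Q0 runs 1, rem=11, I/O yield, promote→Q0. Q0=[P3] Q1=[P1,P2,P4,P5] Q2=[]
t=14-15: P3@Q0 runs 1, rem=10, I/O yield, promote→Q0. Q0=[P3] Q1=[P1,P2,P4,P5] Q2=[]
t=15-16: P3@Q0 runs 1, rem=9, I/O yield, promote→Q0. Q0=[P3] Q1=[P1,P2,P4,P5] Q2=[]
t=16-17: P3@Q0 runs 1, rem=8, I/O yield, promote→Q0. Q0=[P3] Q1=[P1,P2,P4,P5] Q2=[]
t=17-18: P3@Q0 runs 1, rem=7, I/O yield, promote→Q0. Q0=[P3] Q1=[P1,P2,P4,P5] Q2=[]
t=18-19: P3@Q0 runs 1, rem=6, I/O yield, promote→Q0. Q0=[P3] Q1=[P1,P2,P4,P5] Q2=[]
t=19-20: P3@Q0 runs 1, rem=5, I/O yield, promote→Q0. Q0=[P3] Q1=[P1,P2,P4,P5] Q2=[]
t=20-21: P3@Q0 runs 1, rem=4, I/O yield, promote→Q0. Q0=[P3] Q1=[P1,P2,P4,P5] Q2=[]
t=21-22: P3@Q0 runs 1, rem=3, I/O yield, promote→Q0. Q0=[P3] Q1=[P1,P2,P4,P5] Q2=[]
t=22-23: P3@Q0 runs 1, rem=2, I/O yield, promote→Q0. Q0=[P3] Q1=[P1,P2,P4,P5] Q2=[]
t=23-24: P3@Q0 runs 1, rem=1, I/O yield, promote→Q0. Q0=[P3] Q1=[P1,P2,P4,P5] Q2=[]
t=24-25: P3@Q0 runs 1, rem=0, completes. Q0=[] Q1=[P1,P2,P4,P5] Q2=[]
t=25-30: P1@Q1 runs 5, rem=3, quantum used, demote→Q2. Q0=[] Q1=[P2,P4,P5] Q2=[P1]
t=30-35: P2@Q1 runs 5, rem=0, completes. Q0=[] Q1=[P4,P5] Q2=[P1]
t=35-38: P4@Q1 runs 3, rem=0, completes. Q0=[] Q1=[P5] Q2=[P1]
t=38-41: P5@Q1 runs 3, rem=0, completes. Q0=[] Q1=[] Q2=[P1]
t=41-44: P1@Q2 runs 3, rem=0, completes. Q0=[] Q1=[] Q2=[]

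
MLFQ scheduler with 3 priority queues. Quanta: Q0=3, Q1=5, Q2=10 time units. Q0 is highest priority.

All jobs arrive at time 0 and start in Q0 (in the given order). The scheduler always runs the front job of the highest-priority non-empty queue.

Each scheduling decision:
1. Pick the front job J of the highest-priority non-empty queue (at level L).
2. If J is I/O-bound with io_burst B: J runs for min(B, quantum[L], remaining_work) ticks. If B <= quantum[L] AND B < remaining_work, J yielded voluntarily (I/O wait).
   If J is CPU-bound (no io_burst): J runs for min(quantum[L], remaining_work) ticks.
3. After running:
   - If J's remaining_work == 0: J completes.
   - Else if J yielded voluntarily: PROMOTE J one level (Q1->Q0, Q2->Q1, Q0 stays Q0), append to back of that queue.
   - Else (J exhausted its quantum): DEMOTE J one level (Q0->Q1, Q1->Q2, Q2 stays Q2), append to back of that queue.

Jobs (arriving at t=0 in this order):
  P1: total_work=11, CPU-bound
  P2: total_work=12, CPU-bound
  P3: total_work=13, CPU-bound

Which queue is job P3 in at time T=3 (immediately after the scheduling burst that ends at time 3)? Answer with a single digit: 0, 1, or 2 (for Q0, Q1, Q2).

t=0-3: P1@Q0 runs 3, rem=8, quantum used, demote→Q1. Q0=[P2,P3] Q1=[P1] Q2=[]
t=3-6: P2@Q0 runs 3, rem=9, quantum used, demote→Q1. Q0=[P3] Q1=[P1,P2] Q2=[]
t=6-9: P3@Q0 runs 3, rem=10, quantum used, demote→Q1. Q0=[] Q1=[P1,P2,P3] Q2=[]
t=9-14: P1@Q1 runs 5, rem=3, quantum used, demote→Q2. Q0=[] Q1=[P2,P3] Q2=[P1]
t=14-19: P2@Q1 runs 5, rem=4, quantum used, demote→Q2. Q0=[] Q1=[P3] Q2=[P1,P2]
t=19-24: P3@Q1 runs 5, rem=5, quantum used, demote→Q2. Q0=[] Q1=[] Q2=[P1,P2,P3]
t=24-27: P1@Q2 runs 3, rem=0, completes. Q0=[] Q1=[] Q2=[P2,P3]
t=27-31: P2@Q2 runs 4, rem=0, completes. Q0=[] Q1=[] Q2=[P3]
t=31-36: P3@Q2 runs 5, rem=0, completes. Q0=[] Q1=[] Q2=[]

Answer: 0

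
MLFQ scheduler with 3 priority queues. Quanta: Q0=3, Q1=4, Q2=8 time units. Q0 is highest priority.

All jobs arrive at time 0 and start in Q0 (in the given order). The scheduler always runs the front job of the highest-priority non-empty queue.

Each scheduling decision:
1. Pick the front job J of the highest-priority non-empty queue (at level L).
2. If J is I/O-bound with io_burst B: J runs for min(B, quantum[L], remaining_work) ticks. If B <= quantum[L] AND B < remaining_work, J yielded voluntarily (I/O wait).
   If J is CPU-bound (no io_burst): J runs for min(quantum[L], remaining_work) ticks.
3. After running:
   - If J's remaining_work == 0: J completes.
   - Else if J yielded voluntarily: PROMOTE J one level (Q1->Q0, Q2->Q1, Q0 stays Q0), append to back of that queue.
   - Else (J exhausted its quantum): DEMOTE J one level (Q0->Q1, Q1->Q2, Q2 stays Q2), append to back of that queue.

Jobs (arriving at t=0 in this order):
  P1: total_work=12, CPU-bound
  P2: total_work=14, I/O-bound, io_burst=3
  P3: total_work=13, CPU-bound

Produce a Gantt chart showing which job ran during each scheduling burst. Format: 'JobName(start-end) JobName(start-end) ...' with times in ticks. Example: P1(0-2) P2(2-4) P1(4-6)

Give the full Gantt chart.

t=0-3: P1@Q0 runs 3, rem=9, quantum used, demote→Q1. Q0=[P2,P3] Q1=[P1] Q2=[]
t=3-6: P2@Q0 runs 3, rem=11, I/O yield, promote→Q0. Q0=[P3,P2] Q1=[P1] Q2=[]
t=6-9: P3@Q0 runs 3, rem=10, quantum used, demote→Q1. Q0=[P2] Q1=[P1,P3] Q2=[]
t=9-12: P2@Q0 runs 3, rem=8, I/O yield, promote→Q0. Q0=[P2] Q1=[P1,P3] Q2=[]
t=12-15: P2@Q0 runs 3, rem=5, I/O yield, promote→Q0. Q0=[P2] Q1=[P1,P3] Q2=[]
t=15-18: P2@Q0 runs 3, rem=2, I/O yield, promote→Q0. Q0=[P2] Q1=[P1,P3] Q2=[]
t=18-20: P2@Q0 runs 2, rem=0, completes. Q0=[] Q1=[P1,P3] Q2=[]
t=20-24: P1@Q1 runs 4, rem=5, quantum used, demote→Q2. Q0=[] Q1=[P3] Q2=[P1]
t=24-28: P3@Q1 runs 4, rem=6, quantum used, demote→Q2. Q0=[] Q1=[] Q2=[P1,P3]
t=28-33: P1@Q2 runs 5, rem=0, completes. Q0=[] Q1=[] Q2=[P3]
t=33-39: P3@Q2 runs 6, rem=0, completes. Q0=[] Q1=[] Q2=[]

Answer: P1(0-3) P2(3-6) P3(6-9) P2(9-12) P2(12-15) P2(15-18) P2(18-20) P1(20-24) P3(24-28) P1(28-33) P3(33-39)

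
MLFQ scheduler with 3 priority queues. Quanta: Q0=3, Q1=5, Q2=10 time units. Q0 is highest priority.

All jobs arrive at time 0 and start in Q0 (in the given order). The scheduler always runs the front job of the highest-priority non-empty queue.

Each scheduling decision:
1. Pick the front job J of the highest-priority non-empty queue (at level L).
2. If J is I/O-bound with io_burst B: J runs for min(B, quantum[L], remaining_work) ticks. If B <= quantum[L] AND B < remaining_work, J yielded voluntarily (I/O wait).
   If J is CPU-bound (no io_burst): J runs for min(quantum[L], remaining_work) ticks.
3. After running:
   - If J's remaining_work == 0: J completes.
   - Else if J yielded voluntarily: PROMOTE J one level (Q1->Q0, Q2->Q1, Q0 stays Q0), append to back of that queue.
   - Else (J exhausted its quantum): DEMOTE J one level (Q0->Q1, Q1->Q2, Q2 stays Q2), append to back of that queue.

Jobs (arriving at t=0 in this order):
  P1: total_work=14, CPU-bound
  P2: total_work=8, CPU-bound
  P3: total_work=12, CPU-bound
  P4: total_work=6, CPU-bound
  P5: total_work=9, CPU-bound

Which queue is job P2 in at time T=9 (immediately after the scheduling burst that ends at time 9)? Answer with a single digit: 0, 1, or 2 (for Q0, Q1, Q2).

t=0-3: P1@Q0 runs 3, rem=11, quantum used, demote→Q1. Q0=[P2,P3,P4,P5] Q1=[P1] Q2=[]
t=3-6: P2@Q0 runs 3, rem=5, quantum used, demote→Q1. Q0=[P3,P4,P5] Q1=[P1,P2] Q2=[]
t=6-9: P3@Q0 runs 3, rem=9, quantum used, demote→Q1. Q0=[P4,P5] Q1=[P1,P2,P3] Q2=[]
t=9-12: P4@Q0 runs 3, rem=3, quantum used, demote→Q1. Q0=[P5] Q1=[P1,P2,P3,P4] Q2=[]
t=12-15: P5@Q0 runs 3, rem=6, quantum used, demote→Q1. Q0=[] Q1=[P1,P2,P3,P4,P5] Q2=[]
t=15-20: P1@Q1 runs 5, rem=6, quantum used, demote→Q2. Q0=[] Q1=[P2,P3,P4,P5] Q2=[P1]
t=20-25: P2@Q1 runs 5, rem=0, completes. Q0=[] Q1=[P3,P4,P5] Q2=[P1]
t=25-30: P3@Q1 runs 5, rem=4, quantum used, demote→Q2. Q0=[] Q1=[P4,P5] Q2=[P1,P3]
t=30-33: P4@Q1 runs 3, rem=0, completes. Q0=[] Q1=[P5] Q2=[P1,P3]
t=33-38: P5@Q1 runs 5, rem=1, quantum used, demote→Q2. Q0=[] Q1=[] Q2=[P1,P3,P5]
t=38-44: P1@Q2 runs 6, rem=0, completes. Q0=[] Q1=[] Q2=[P3,P5]
t=44-48: P3@Q2 runs 4, rem=0, completes. Q0=[] Q1=[] Q2=[P5]
t=48-49: P5@Q2 runs 1, rem=0, completes. Q0=[] Q1=[] Q2=[]

Answer: 1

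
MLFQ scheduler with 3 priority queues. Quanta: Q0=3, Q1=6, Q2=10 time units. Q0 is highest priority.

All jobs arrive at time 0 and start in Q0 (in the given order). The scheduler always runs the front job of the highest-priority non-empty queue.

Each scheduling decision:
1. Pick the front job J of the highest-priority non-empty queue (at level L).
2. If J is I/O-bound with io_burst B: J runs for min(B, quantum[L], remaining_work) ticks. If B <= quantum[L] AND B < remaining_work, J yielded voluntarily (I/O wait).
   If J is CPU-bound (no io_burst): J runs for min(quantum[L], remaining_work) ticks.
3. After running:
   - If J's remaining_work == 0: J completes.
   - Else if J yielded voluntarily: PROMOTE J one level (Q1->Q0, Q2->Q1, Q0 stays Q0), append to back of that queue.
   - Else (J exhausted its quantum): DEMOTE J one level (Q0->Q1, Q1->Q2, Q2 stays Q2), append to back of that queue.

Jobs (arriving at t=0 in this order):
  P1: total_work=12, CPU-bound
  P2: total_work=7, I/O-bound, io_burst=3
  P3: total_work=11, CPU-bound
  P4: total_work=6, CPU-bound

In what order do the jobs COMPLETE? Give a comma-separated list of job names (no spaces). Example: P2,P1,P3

Answer: P2,P4,P1,P3

Derivation:
t=0-3: P1@Q0 runs 3, rem=9, quantum used, demote→Q1. Q0=[P2,P3,P4] Q1=[P1] Q2=[]
t=3-6: P2@Q0 runs 3, rem=4, I/O yield, promote→Q0. Q0=[P3,P4,P2] Q1=[P1] Q2=[]
t=6-9: P3@Q0 runs 3, rem=8, quantum used, demote→Q1. Q0=[P4,P2] Q1=[P1,P3] Q2=[]
t=9-12: P4@Q0 runs 3, rem=3, quantum used, demote→Q1. Q0=[P2] Q1=[P1,P3,P4] Q2=[]
t=12-15: P2@Q0 runs 3, rem=1, I/O yield, promote→Q0. Q0=[P2] Q1=[P1,P3,P4] Q2=[]
t=15-16: P2@Q0 runs 1, rem=0, completes. Q0=[] Q1=[P1,P3,P4] Q2=[]
t=16-22: P1@Q1 runs 6, rem=3, quantum used, demote→Q2. Q0=[] Q1=[P3,P4] Q2=[P1]
t=22-28: P3@Q1 runs 6, rem=2, quantum used, demote→Q2. Q0=[] Q1=[P4] Q2=[P1,P3]
t=28-31: P4@Q1 runs 3, rem=0, completes. Q0=[] Q1=[] Q2=[P1,P3]
t=31-34: P1@Q2 runs 3, rem=0, completes. Q0=[] Q1=[] Q2=[P3]
t=34-36: P3@Q2 runs 2, rem=0, completes. Q0=[] Q1=[] Q2=[]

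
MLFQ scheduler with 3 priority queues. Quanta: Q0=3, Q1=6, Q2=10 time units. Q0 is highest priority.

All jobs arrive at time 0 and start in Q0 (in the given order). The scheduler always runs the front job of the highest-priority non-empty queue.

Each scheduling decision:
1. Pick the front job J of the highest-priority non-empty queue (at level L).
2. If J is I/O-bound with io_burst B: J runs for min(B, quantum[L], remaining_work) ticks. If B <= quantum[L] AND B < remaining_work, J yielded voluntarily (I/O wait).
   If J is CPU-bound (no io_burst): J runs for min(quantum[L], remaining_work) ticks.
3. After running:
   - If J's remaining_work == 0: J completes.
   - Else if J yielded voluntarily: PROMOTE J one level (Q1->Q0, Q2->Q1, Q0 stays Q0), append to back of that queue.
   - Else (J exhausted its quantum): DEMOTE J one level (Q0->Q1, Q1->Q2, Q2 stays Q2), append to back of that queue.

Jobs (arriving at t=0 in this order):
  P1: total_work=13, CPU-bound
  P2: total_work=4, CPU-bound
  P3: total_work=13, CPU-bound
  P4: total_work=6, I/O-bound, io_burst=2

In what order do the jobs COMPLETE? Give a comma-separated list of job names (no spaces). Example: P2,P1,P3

t=0-3: P1@Q0 runs 3, rem=10, quantum used, demote→Q1. Q0=[P2,P3,P4] Q1=[P1] Q2=[]
t=3-6: P2@Q0 runs 3, rem=1, quantum used, demote→Q1. Q0=[P3,P4] Q1=[P1,P2] Q2=[]
t=6-9: P3@Q0 runs 3, rem=10, quantum used, demote→Q1. Q0=[P4] Q1=[P1,P2,P3] Q2=[]
t=9-11: P4@Q0 runs 2, rem=4, I/O yield, promote→Q0. Q0=[P4] Q1=[P1,P2,P3] Q2=[]
t=11-13: P4@Q0 runs 2, rem=2, I/O yield, promote→Q0. Q0=[P4] Q1=[P1,P2,P3] Q2=[]
t=13-15: P4@Q0 runs 2, rem=0, completes. Q0=[] Q1=[P1,P2,P3] Q2=[]
t=15-21: P1@Q1 runs 6, rem=4, quantum used, demote→Q2. Q0=[] Q1=[P2,P3] Q2=[P1]
t=21-22: P2@Q1 runs 1, rem=0, completes. Q0=[] Q1=[P3] Q2=[P1]
t=22-28: P3@Q1 runs 6, rem=4, quantum used, demote→Q2. Q0=[] Q1=[] Q2=[P1,P3]
t=28-32: P1@Q2 runs 4, rem=0, completes. Q0=[] Q1=[] Q2=[P3]
t=32-36: P3@Q2 runs 4, rem=0, completes. Q0=[] Q1=[] Q2=[]

Answer: P4,P2,P1,P3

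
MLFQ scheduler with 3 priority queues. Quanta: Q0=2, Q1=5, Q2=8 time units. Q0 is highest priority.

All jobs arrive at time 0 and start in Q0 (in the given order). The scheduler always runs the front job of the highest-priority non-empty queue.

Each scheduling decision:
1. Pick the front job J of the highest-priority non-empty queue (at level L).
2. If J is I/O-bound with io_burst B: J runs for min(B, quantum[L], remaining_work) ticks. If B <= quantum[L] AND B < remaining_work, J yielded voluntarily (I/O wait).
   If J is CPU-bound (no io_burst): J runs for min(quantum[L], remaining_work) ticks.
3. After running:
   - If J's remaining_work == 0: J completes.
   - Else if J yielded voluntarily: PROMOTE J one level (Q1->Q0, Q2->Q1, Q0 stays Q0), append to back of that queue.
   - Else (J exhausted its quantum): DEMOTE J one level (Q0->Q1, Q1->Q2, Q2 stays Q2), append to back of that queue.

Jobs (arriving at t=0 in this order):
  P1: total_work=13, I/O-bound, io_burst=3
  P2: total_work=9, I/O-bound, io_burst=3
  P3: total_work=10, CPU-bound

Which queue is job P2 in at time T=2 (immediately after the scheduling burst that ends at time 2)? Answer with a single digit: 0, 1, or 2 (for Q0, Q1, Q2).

t=0-2: P1@Q0 runs 2, rem=11, quantum used, demote→Q1. Q0=[P2,P3] Q1=[P1] Q2=[]
t=2-4: P2@Q0 runs 2, rem=7, quantum used, demote→Q1. Q0=[P3] Q1=[P1,P2] Q2=[]
t=4-6: P3@Q0 runs 2, rem=8, quantum used, demote→Q1. Q0=[] Q1=[P1,P2,P3] Q2=[]
t=6-9: P1@Q1 runs 3, rem=8, I/O yield, promote→Q0. Q0=[P1] Q1=[P2,P3] Q2=[]
t=9-11: P1@Q0 runs 2, rem=6, quantum used, demote→Q1. Q0=[] Q1=[P2,P3,P1] Q2=[]
t=11-14: P2@Q1 runs 3, rem=4, I/O yield, promote→Q0. Q0=[P2] Q1=[P3,P1] Q2=[]
t=14-16: P2@Q0 runs 2, rem=2, quantum used, demote→Q1. Q0=[] Q1=[P3,P1,P2] Q2=[]
t=16-21: P3@Q1 runs 5, rem=3, quantum used, demote→Q2. Q0=[] Q1=[P1,P2] Q2=[P3]
t=21-24: P1@Q1 runs 3, rem=3, I/O yield, promote→Q0. Q0=[P1] Q1=[P2] Q2=[P3]
t=24-26: P1@Q0 runs 2, rem=1, quantum used, demote→Q1. Q0=[] Q1=[P2,P1] Q2=[P3]
t=26-28: P2@Q1 runs 2, rem=0, completes. Q0=[] Q1=[P1] Q2=[P3]
t=28-29: P1@Q1 runs 1, rem=0, completes. Q0=[] Q1=[] Q2=[P3]
t=29-32: P3@Q2 runs 3, rem=0, completes. Q0=[] Q1=[] Q2=[]

Answer: 0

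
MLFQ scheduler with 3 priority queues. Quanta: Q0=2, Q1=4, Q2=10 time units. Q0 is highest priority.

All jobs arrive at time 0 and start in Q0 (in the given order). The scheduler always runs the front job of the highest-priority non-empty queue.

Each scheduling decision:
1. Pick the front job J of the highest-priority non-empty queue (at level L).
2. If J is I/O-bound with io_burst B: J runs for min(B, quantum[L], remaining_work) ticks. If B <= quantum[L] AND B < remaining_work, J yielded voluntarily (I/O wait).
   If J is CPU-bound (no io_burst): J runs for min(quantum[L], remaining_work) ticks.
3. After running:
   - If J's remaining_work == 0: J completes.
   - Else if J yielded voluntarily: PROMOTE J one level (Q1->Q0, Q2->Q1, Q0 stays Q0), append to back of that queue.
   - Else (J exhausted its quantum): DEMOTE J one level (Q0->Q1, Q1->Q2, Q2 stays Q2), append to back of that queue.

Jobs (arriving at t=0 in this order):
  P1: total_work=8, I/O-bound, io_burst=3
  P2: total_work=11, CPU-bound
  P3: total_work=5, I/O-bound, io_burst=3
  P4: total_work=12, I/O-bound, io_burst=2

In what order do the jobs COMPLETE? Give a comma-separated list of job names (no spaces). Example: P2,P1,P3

t=0-2: P1@Q0 runs 2, rem=6, quantum used, demote→Q1. Q0=[P2,P3,P4] Q1=[P1] Q2=[]
t=2-4: P2@Q0 runs 2, rem=9, quantum used, demote→Q1. Q0=[P3,P4] Q1=[P1,P2] Q2=[]
t=4-6: P3@Q0 runs 2, rem=3, quantum used, demote→Q1. Q0=[P4] Q1=[P1,P2,P3] Q2=[]
t=6-8: P4@Q0 runs 2, rem=10, I/O yield, promote→Q0. Q0=[P4] Q1=[P1,P2,P3] Q2=[]
t=8-10: P4@Q0 runs 2, rem=8, I/O yield, promote→Q0. Q0=[P4] Q1=[P1,P2,P3] Q2=[]
t=10-12: P4@Q0 runs 2, rem=6, I/O yield, promote→Q0. Q0=[P4] Q1=[P1,P2,P3] Q2=[]
t=12-14: P4@Q0 runs 2, rem=4, I/O yield, promote→Q0. Q0=[P4] Q1=[P1,P2,P3] Q2=[]
t=14-16: P4@Q0 runs 2, rem=2, I/O yield, promote→Q0. Q0=[P4] Q1=[P1,P2,P3] Q2=[]
t=16-18: P4@Q0 runs 2, rem=0, completes. Q0=[] Q1=[P1,P2,P3] Q2=[]
t=18-21: P1@Q1 runs 3, rem=3, I/O yield, promote→Q0. Q0=[P1] Q1=[P2,P3] Q2=[]
t=21-23: P1@Q0 runs 2, rem=1, quantum used, demote→Q1. Q0=[] Q1=[P2,P3,P1] Q2=[]
t=23-27: P2@Q1 runs 4, rem=5, quantum used, demote→Q2. Q0=[] Q1=[P3,P1] Q2=[P2]
t=27-30: P3@Q1 runs 3, rem=0, completes. Q0=[] Q1=[P1] Q2=[P2]
t=30-31: P1@Q1 runs 1, rem=0, completes. Q0=[] Q1=[] Q2=[P2]
t=31-36: P2@Q2 runs 5, rem=0, completes. Q0=[] Q1=[] Q2=[]

Answer: P4,P3,P1,P2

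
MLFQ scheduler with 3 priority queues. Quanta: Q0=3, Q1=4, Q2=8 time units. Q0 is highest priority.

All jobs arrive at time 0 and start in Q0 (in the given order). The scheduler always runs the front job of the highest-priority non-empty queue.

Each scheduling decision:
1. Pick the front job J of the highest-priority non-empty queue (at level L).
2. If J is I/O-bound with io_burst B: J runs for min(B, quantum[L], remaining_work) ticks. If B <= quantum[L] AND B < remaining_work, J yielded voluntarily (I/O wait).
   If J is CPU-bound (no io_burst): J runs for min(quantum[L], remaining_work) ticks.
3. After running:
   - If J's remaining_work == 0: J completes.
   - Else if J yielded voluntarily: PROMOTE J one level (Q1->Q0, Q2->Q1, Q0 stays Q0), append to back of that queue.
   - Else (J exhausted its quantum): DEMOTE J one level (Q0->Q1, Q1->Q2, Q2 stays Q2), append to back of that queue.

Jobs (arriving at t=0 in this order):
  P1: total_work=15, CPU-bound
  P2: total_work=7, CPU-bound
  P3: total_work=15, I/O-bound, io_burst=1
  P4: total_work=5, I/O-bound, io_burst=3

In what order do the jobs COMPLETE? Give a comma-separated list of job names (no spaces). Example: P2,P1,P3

Answer: P4,P3,P2,P1

Derivation:
t=0-3: P1@Q0 runs 3, rem=12, quantum used, demote→Q1. Q0=[P2,P3,P4] Q1=[P1] Q2=[]
t=3-6: P2@Q0 runs 3, rem=4, quantum used, demote→Q1. Q0=[P3,P4] Q1=[P1,P2] Q2=[]
t=6-7: P3@Q0 runs 1, rem=14, I/O yield, promote→Q0. Q0=[P4,P3] Q1=[P1,P2] Q2=[]
t=7-10: P4@Q0 runs 3, rem=2, I/O yield, promote→Q0. Q0=[P3,P4] Q1=[P1,P2] Q2=[]
t=10-11: P3@Q0 runs 1, rem=13, I/O yield, promote→Q0. Q0=[P4,P3] Q1=[P1,P2] Q2=[]
t=11-13: P4@Q0 runs 2, rem=0, completes. Q0=[P3] Q1=[P1,P2] Q2=[]
t=13-14: P3@Q0 runs 1, rem=12, I/O yield, promote→Q0. Q0=[P3] Q1=[P1,P2] Q2=[]
t=14-15: P3@Q0 runs 1, rem=11, I/O yield, promote→Q0. Q0=[P3] Q1=[P1,P2] Q2=[]
t=15-16: P3@Q0 runs 1, rem=10, I/O yield, promote→Q0. Q0=[P3] Q1=[P1,P2] Q2=[]
t=16-17: P3@Q0 runs 1, rem=9, I/O yield, promote→Q0. Q0=[P3] Q1=[P1,P2] Q2=[]
t=17-18: P3@Q0 runs 1, rem=8, I/O yield, promote→Q0. Q0=[P3] Q1=[P1,P2] Q2=[]
t=18-19: P3@Q0 runs 1, rem=7, I/O yield, promote→Q0. Q0=[P3] Q1=[P1,P2] Q2=[]
t=19-20: P3@Q0 runs 1, rem=6, I/O yield, promote→Q0. Q0=[P3] Q1=[P1,P2] Q2=[]
t=20-21: P3@Q0 runs 1, rem=5, I/O yield, promote→Q0. Q0=[P3] Q1=[P1,P2] Q2=[]
t=21-22: P3@Q0 runs 1, rem=4, I/O yield, promote→Q0. Q0=[P3] Q1=[P1,P2] Q2=[]
t=22-23: P3@Q0 runs 1, rem=3, I/O yield, promote→Q0. Q0=[P3] Q1=[P1,P2] Q2=[]
t=23-24: P3@Q0 runs 1, rem=2, I/O yield, promote→Q0. Q0=[P3] Q1=[P1,P2] Q2=[]
t=24-25: P3@Q0 runs 1, rem=1, I/O yield, promote→Q0. Q0=[P3] Q1=[P1,P2] Q2=[]
t=25-26: P3@Q0 runs 1, rem=0, completes. Q0=[] Q1=[P1,P2] Q2=[]
t=26-30: P1@Q1 runs 4, rem=8, quantum used, demote→Q2. Q0=[] Q1=[P2] Q2=[P1]
t=30-34: P2@Q1 runs 4, rem=0, completes. Q0=[] Q1=[] Q2=[P1]
t=34-42: P1@Q2 runs 8, rem=0, completes. Q0=[] Q1=[] Q2=[]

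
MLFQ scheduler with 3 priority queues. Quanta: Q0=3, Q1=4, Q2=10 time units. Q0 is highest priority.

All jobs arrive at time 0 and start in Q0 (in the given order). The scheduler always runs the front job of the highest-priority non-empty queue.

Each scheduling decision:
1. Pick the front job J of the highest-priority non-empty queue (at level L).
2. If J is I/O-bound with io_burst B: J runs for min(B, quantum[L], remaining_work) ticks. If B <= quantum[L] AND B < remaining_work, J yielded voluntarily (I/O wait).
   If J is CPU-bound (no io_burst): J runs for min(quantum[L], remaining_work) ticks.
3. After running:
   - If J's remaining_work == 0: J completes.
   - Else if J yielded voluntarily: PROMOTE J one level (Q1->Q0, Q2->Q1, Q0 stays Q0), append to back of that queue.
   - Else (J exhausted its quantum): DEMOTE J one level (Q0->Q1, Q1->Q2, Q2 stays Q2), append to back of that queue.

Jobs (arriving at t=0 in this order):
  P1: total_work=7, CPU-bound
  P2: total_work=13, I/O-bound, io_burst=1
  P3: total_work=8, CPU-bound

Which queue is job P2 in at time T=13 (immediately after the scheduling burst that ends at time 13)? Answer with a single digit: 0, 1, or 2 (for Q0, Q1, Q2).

t=0-3: P1@Q0 runs 3, rem=4, quantum used, demote→Q1. Q0=[P2,P3] Q1=[P1] Q2=[]
t=3-4: P2@Q0 runs 1, rem=12, I/O yield, promote→Q0. Q0=[P3,P2] Q1=[P1] Q2=[]
t=4-7: P3@Q0 runs 3, rem=5, quantum used, demote→Q1. Q0=[P2] Q1=[P1,P3] Q2=[]
t=7-8: P2@Q0 runs 1, rem=11, I/O yield, promote→Q0. Q0=[P2] Q1=[P1,P3] Q2=[]
t=8-9: P2@Q0 runs 1, rem=10, I/O yield, promote→Q0. Q0=[P2] Q1=[P1,P3] Q2=[]
t=9-10: P2@Q0 runs 1, rem=9, I/O yield, promote→Q0. Q0=[P2] Q1=[P1,P3] Q2=[]
t=10-11: P2@Q0 runs 1, rem=8, I/O yield, promote→Q0. Q0=[P2] Q1=[P1,P3] Q2=[]
t=11-12: P2@Q0 runs 1, rem=7, I/O yield, promote→Q0. Q0=[P2] Q1=[P1,P3] Q2=[]
t=12-13: P2@Q0 runs 1, rem=6, I/O yield, promote→Q0. Q0=[P2] Q1=[P1,P3] Q2=[]
t=13-14: P2@Q0 runs 1, rem=5, I/O yield, promote→Q0. Q0=[P2] Q1=[P1,P3] Q2=[]
t=14-15: P2@Q0 runs 1, rem=4, I/O yield, promote→Q0. Q0=[P2] Q1=[P1,P3] Q2=[]
t=15-16: P2@Q0 runs 1, rem=3, I/O yield, promote→Q0. Q0=[P2] Q1=[P1,P3] Q2=[]
t=16-17: P2@Q0 runs 1, rem=2, I/O yield, promote→Q0. Q0=[P2] Q1=[P1,P3] Q2=[]
t=17-18: P2@Q0 runs 1, rem=1, I/O yield, promote→Q0. Q0=[P2] Q1=[P1,P3] Q2=[]
t=18-19: P2@Q0 runs 1, rem=0, completes. Q0=[] Q1=[P1,P3] Q2=[]
t=19-23: P1@Q1 runs 4, rem=0, completes. Q0=[] Q1=[P3] Q2=[]
t=23-27: P3@Q1 runs 4, rem=1, quantum used, demote→Q2. Q0=[] Q1=[] Q2=[P3]
t=27-28: P3@Q2 runs 1, rem=0, completes. Q0=[] Q1=[] Q2=[]

Answer: 0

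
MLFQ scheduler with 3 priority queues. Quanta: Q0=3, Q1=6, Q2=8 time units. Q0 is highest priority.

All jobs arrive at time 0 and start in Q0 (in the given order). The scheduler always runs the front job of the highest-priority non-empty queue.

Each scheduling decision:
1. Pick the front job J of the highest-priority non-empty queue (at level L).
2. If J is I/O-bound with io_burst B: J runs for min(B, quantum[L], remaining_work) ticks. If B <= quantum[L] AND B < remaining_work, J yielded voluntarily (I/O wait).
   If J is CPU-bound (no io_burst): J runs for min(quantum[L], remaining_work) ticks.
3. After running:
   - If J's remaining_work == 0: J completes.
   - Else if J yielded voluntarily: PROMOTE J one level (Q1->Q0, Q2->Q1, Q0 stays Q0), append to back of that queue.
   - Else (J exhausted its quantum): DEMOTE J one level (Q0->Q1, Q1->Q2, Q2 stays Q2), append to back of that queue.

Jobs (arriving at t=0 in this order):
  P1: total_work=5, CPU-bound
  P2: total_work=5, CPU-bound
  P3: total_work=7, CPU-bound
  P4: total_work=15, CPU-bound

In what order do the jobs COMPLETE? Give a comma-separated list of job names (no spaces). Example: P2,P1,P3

Answer: P1,P2,P3,P4

Derivation:
t=0-3: P1@Q0 runs 3, rem=2, quantum used, demote→Q1. Q0=[P2,P3,P4] Q1=[P1] Q2=[]
t=3-6: P2@Q0 runs 3, rem=2, quantum used, demote→Q1. Q0=[P3,P4] Q1=[P1,P2] Q2=[]
t=6-9: P3@Q0 runs 3, rem=4, quantum used, demote→Q1. Q0=[P4] Q1=[P1,P2,P3] Q2=[]
t=9-12: P4@Q0 runs 3, rem=12, quantum used, demote→Q1. Q0=[] Q1=[P1,P2,P3,P4] Q2=[]
t=12-14: P1@Q1 runs 2, rem=0, completes. Q0=[] Q1=[P2,P3,P4] Q2=[]
t=14-16: P2@Q1 runs 2, rem=0, completes. Q0=[] Q1=[P3,P4] Q2=[]
t=16-20: P3@Q1 runs 4, rem=0, completes. Q0=[] Q1=[P4] Q2=[]
t=20-26: P4@Q1 runs 6, rem=6, quantum used, demote→Q2. Q0=[] Q1=[] Q2=[P4]
t=26-32: P4@Q2 runs 6, rem=0, completes. Q0=[] Q1=[] Q2=[]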